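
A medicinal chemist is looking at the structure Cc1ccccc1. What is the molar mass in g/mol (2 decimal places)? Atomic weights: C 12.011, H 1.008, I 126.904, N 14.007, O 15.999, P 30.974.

92.14 g/mol

First, the molecular formula is C7H8 (counting implicit H from valence).
  C: 7 × 12.011 = 84.077
  H: 8 × 1.008 = 8.064
Sum: 7×12.011 + 8×1.008 = 92.141 → 92.14 g/mol.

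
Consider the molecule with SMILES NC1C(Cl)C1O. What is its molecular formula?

Walk through each heavy atom and fill implicit hydrogens from standard valence (C 4, N 3, O 2, S 2, halogen 1):
  atom 1: N, bond orders sum to 1 (valence 3) → 2 H
  atom 2: C, bond orders sum to 3 (valence 4) → 1 H
  atom 3: C, bond orders sum to 3 (valence 4) → 1 H
  atom 4: Cl (halogen, monovalent) → 0 H
  atom 5: C, bond orders sum to 3 (valence 4) → 1 H
  atom 6: O, bond orders sum to 1 (valence 2) → 1 H
Totals → C:3, H:6, Cl:1, N:1, O:1.
In Hill order: C3H6ClNO.

C3H6ClNO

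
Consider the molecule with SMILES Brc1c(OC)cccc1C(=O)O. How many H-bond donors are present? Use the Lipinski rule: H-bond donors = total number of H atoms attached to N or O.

Donors: find every N or O and count the H atoms it carries.
  atom 4 (O): bond orders sum to 2 → 0 H
  atom 11 (O): bond orders sum to 2 → 0 H
  atom 12 (O): bond orders sum to 1 → 1 H
Lipinski HBD = 1.

1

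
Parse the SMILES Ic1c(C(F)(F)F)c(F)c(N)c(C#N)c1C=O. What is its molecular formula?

C9H3F4IN2O

Walk through each heavy atom and fill implicit hydrogens from standard valence (C 4, N 3, O 2, S 2, halogen 1); for lowercase aromatic atoms, an aromatic c carries 1 H when it has two neighbours and 0 H with three, and aromatic n carries 0 H:
  atom 1: I (halogen, monovalent) → 0 H
  atom 2: aromatic c, 3 neighbours → 0 H
  atom 3: aromatic c, 3 neighbours → 0 H
  atom 4: C, bond orders sum to 4 (valence 4) → 0 H
  atom 5: F (halogen, monovalent) → 0 H
  atom 6: F (halogen, monovalent) → 0 H
  atom 7: F (halogen, monovalent) → 0 H
  atom 8: aromatic c, 3 neighbours → 0 H
  atom 9: F (halogen, monovalent) → 0 H
  atom 10: aromatic c, 3 neighbours → 0 H
  atom 11: N, bond orders sum to 1 (valence 3) → 2 H
  atom 12: aromatic c, 3 neighbours → 0 H
  atom 13: C, bond orders sum to 4 (valence 4) → 0 H
  atom 14: N, bond orders sum to 3 (valence 3) → 0 H
  atom 15: aromatic c, 3 neighbours → 0 H
  atom 16: C, bond orders sum to 3 (valence 4) → 1 H
  atom 17: O, bond orders sum to 2 (valence 2) → 0 H
Totals → C:9, H:3, F:4, I:1, N:2, O:1.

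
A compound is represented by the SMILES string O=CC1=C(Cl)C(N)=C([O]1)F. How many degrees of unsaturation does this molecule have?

4

Degree of unsaturation = (number of rings) + (number of π bonds).
Ring closures in the SMILES: 1.
π bonds: 3 double bonds (each 1 DoU) → 3 DoU from unsaturation.
Total DoU = 1 + 3 = 4.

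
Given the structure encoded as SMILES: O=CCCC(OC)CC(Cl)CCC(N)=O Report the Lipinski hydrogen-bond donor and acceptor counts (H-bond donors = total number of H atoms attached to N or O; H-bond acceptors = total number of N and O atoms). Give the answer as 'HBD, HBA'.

2, 4

Donors: find every N or O and count the H atoms it carries.
  atom 1 (O): bond orders sum to 2 → 0 H
  atom 6 (O): bond orders sum to 2 → 0 H
  atom 14 (N): bond orders sum to 1 → 2 H
  atom 15 (O): bond orders sum to 2 → 0 H
Lipinski HBD = 2.
Acceptors: N atoms = 1, O atoms = 3 → HBA = 4.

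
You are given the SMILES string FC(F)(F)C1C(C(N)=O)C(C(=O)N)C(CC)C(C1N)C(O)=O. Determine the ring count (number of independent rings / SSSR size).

In SMILES, each pair of matching ring-closure digits denotes one ring-closing bond; the number of such bonds equals the number of independent rings.
Ring-closure bonds here: 1.

1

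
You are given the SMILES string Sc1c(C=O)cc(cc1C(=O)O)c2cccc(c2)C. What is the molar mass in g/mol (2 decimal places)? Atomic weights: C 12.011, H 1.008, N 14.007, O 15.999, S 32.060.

First, the molecular formula is C15H12O3S (counting implicit H from valence).
  C: 15 × 12.011 = 180.165
  H: 12 × 1.008 = 12.096
  O: 3 × 15.999 = 47.997
  S: 1 × 32.060 = 32.060
Sum: 15×12.011 + 12×1.008 + 3×15.999 + 1×32.060 = 272.318 → 272.32 g/mol.

272.32 g/mol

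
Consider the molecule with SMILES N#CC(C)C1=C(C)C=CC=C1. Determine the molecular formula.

Walk through each heavy atom and fill implicit hydrogens from standard valence (C 4, N 3, O 2, S 2, halogen 1):
  atom 1: N, bond orders sum to 3 (valence 3) → 0 H
  atom 2: C, bond orders sum to 4 (valence 4) → 0 H
  atom 3: C, bond orders sum to 3 (valence 4) → 1 H
  atom 4: C, bond orders sum to 1 (valence 4) → 3 H
  atom 5: C, bond orders sum to 4 (valence 4) → 0 H
  atom 6: C, bond orders sum to 4 (valence 4) → 0 H
  atom 7: C, bond orders sum to 1 (valence 4) → 3 H
  atom 8: C, bond orders sum to 3 (valence 4) → 1 H
  atom 9: C, bond orders sum to 3 (valence 4) → 1 H
  atom 10: C, bond orders sum to 3 (valence 4) → 1 H
  atom 11: C, bond orders sum to 3 (valence 4) → 1 H
Totals → C:10, H:11, N:1.
In Hill order: C10H11N.

C10H11N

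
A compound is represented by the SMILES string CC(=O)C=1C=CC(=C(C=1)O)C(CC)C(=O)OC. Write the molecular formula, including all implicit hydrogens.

C13H16O4

Walk through each heavy atom and fill implicit hydrogens from standard valence (C 4, N 3, O 2, S 2, halogen 1):
  atom 1: C, bond orders sum to 1 (valence 4) → 3 H
  atom 2: C, bond orders sum to 4 (valence 4) → 0 H
  atom 3: O, bond orders sum to 2 (valence 2) → 0 H
  atom 4: C, bond orders sum to 4 (valence 4) → 0 H
  atom 5: C, bond orders sum to 3 (valence 4) → 1 H
  atom 6: C, bond orders sum to 3 (valence 4) → 1 H
  atom 7: C, bond orders sum to 4 (valence 4) → 0 H
  atom 8: C, bond orders sum to 4 (valence 4) → 0 H
  atom 9: C, bond orders sum to 3 (valence 4) → 1 H
  atom 10: O, bond orders sum to 1 (valence 2) → 1 H
  atom 11: C, bond orders sum to 3 (valence 4) → 1 H
  atom 12: C, bond orders sum to 2 (valence 4) → 2 H
  atom 13: C, bond orders sum to 1 (valence 4) → 3 H
  atom 14: C, bond orders sum to 4 (valence 4) → 0 H
  atom 15: O, bond orders sum to 2 (valence 2) → 0 H
  atom 16: O, bond orders sum to 2 (valence 2) → 0 H
  atom 17: C, bond orders sum to 1 (valence 4) → 3 H
Totals → C:13, H:16, O:4.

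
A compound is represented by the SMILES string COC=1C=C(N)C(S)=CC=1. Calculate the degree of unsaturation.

4

Degree of unsaturation = (number of rings) + (number of π bonds).
Ring closures in the SMILES: 1.
π bonds: 3 double bonds (each 1 DoU) → 3 DoU from unsaturation.
Total DoU = 1 + 3 = 4.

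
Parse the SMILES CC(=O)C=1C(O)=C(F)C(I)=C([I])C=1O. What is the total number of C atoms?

Count every carbon token in the SMILES (each C, including those in ring-closure positions and inside branches).
Carbon count: 8.

8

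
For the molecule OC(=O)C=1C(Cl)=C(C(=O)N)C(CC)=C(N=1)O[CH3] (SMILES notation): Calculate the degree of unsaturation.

6

Molecular formula: C10H11ClN2O4.
DoU = (2C + 2 + N − H − X) / 2, where X is the halogen count and O/S are ignored.
    = (2·10 + 2 + 2 − 11 − 1) / 2 = 12 / 2 = 6.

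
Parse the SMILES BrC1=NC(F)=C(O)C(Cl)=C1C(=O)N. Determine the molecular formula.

C6H3BrClFN2O2

Walk through each heavy atom and fill implicit hydrogens from standard valence (C 4, N 3, O 2, S 2, halogen 1):
  atom 1: Br (halogen, monovalent) → 0 H
  atom 2: C, bond orders sum to 4 (valence 4) → 0 H
  atom 3: N, bond orders sum to 3 (valence 3) → 0 H
  atom 4: C, bond orders sum to 4 (valence 4) → 0 H
  atom 5: F (halogen, monovalent) → 0 H
  atom 6: C, bond orders sum to 4 (valence 4) → 0 H
  atom 7: O, bond orders sum to 1 (valence 2) → 1 H
  atom 8: C, bond orders sum to 4 (valence 4) → 0 H
  atom 9: Cl (halogen, monovalent) → 0 H
  atom 10: C, bond orders sum to 4 (valence 4) → 0 H
  atom 11: C, bond orders sum to 4 (valence 4) → 0 H
  atom 12: O, bond orders sum to 2 (valence 2) → 0 H
  atom 13: N, bond orders sum to 1 (valence 3) → 2 H
Totals → C:6, H:3, Br:1, Cl:1, F:1, N:2, O:2.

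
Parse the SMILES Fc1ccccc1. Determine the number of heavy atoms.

Every atom symbol written in the SMILES (organic subset) is one heavy atom; implicit H are not written.
Heavy atoms by element → C:6, F:1.
Total: 7.

7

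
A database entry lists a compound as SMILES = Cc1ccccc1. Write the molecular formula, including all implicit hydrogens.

Walk through each heavy atom and fill implicit hydrogens from standard valence (C 4, N 3, O 2, S 2, halogen 1); for lowercase aromatic atoms, an aromatic c carries 1 H when it has two neighbours and 0 H with three, and aromatic n carries 0 H:
  atom 1: C, bond orders sum to 1 (valence 4) → 3 H
  atom 2: aromatic c, 3 neighbours → 0 H
  atom 3: aromatic c, 2 neighbours → 1 H
  atom 4: aromatic c, 2 neighbours → 1 H
  atom 5: aromatic c, 2 neighbours → 1 H
  atom 6: aromatic c, 2 neighbours → 1 H
  atom 7: aromatic c, 2 neighbours → 1 H
Totals → C:7, H:8.

C7H8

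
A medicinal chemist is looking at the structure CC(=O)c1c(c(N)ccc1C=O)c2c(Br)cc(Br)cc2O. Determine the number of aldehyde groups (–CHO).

The aldehyde motif appears at heavy-atom position 11 in the SMILES.
Other groups present: 1 hydroxyl, 1 ketone, 1 primary amine.
Aldehyde count: 1.

1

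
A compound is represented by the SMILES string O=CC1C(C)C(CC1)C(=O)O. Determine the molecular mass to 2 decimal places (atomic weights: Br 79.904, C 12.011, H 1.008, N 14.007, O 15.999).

156.18 g/mol

First, the molecular formula is C8H12O3 (counting implicit H from valence).
  C: 8 × 12.011 = 96.088
  H: 12 × 1.008 = 12.096
  O: 3 × 15.999 = 47.997
Sum: 8×12.011 + 12×1.008 + 3×15.999 = 156.181 → 156.18 g/mol.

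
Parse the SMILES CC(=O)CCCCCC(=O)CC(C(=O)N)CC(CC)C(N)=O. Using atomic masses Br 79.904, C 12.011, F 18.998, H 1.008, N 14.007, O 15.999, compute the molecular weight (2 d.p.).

312.41 g/mol

First, the molecular formula is C16H28N2O4 (counting implicit H from valence).
  C: 16 × 12.011 = 192.176
  H: 28 × 1.008 = 28.224
  N: 2 × 14.007 = 28.014
  O: 4 × 15.999 = 63.996
Sum: 16×12.011 + 28×1.008 + 2×14.007 + 4×15.999 = 312.410 → 312.41 g/mol.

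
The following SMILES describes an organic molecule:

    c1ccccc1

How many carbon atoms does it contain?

Count every carbon token in the SMILES (each C, including those in ring-closure positions and inside branches).
Carbon count: 6.

6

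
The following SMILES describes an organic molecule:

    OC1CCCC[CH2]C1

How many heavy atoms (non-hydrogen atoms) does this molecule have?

8

Every atom symbol written in the SMILES (organic subset) is one heavy atom; implicit H are not written.
Heavy atoms by element → C:7, O:1.
Total: 8.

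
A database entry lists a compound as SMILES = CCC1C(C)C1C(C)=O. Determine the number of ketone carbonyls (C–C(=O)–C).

The ketone motif appears at heavy-atom position 7 in the SMILES.
Ketone count: 1.

1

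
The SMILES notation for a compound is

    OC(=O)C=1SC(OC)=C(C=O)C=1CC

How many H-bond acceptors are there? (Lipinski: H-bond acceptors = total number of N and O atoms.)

N atoms: 0; O atoms: 4.
Lipinski HBA = 0 + 4 = 4.

4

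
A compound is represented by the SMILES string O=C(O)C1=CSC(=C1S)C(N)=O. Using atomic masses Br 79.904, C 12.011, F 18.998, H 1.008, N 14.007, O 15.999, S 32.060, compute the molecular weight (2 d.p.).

203.23 g/mol

First, the molecular formula is C6H5NO3S2 (counting implicit H from valence).
  C: 6 × 12.011 = 72.066
  H: 5 × 1.008 = 5.040
  N: 1 × 14.007 = 14.007
  O: 3 × 15.999 = 47.997
  S: 2 × 32.060 = 64.120
Sum: 6×12.011 + 5×1.008 + 1×14.007 + 3×15.999 + 2×32.060 = 203.230 → 203.23 g/mol.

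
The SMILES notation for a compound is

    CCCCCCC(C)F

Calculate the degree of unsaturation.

0

Molecular formula: C8H17F.
DoU = (2C + 2 + N − H − X) / 2, where X is the halogen count and O/S are ignored.
    = (2·8 + 2 + 0 − 17 − 1) / 2 = 0 / 2 = 0.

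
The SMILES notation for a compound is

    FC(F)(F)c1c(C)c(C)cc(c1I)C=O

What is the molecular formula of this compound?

Walk through each heavy atom and fill implicit hydrogens from standard valence (C 4, N 3, O 2, S 2, halogen 1); for lowercase aromatic atoms, an aromatic c carries 1 H when it has two neighbours and 0 H with three, and aromatic n carries 0 H:
  atom 1: F (halogen, monovalent) → 0 H
  atom 2: C, bond orders sum to 4 (valence 4) → 0 H
  atom 3: F (halogen, monovalent) → 0 H
  atom 4: F (halogen, monovalent) → 0 H
  atom 5: aromatic c, 3 neighbours → 0 H
  atom 6: aromatic c, 3 neighbours → 0 H
  atom 7: C, bond orders sum to 1 (valence 4) → 3 H
  atom 8: aromatic c, 3 neighbours → 0 H
  atom 9: C, bond orders sum to 1 (valence 4) → 3 H
  atom 10: aromatic c, 2 neighbours → 1 H
  atom 11: aromatic c, 3 neighbours → 0 H
  atom 12: aromatic c, 3 neighbours → 0 H
  atom 13: I (halogen, monovalent) → 0 H
  atom 14: C, bond orders sum to 3 (valence 4) → 1 H
  atom 15: O, bond orders sum to 2 (valence 2) → 0 H
Totals → C:10, H:8, F:3, I:1, O:1.
In Hill order: C10H8F3IO.

C10H8F3IO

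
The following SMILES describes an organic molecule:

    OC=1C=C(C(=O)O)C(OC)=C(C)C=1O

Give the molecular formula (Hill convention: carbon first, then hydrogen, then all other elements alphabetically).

C9H10O5

Walk through each heavy atom and fill implicit hydrogens from standard valence (C 4, N 3, O 2, S 2, halogen 1):
  atom 1: O, bond orders sum to 1 (valence 2) → 1 H
  atom 2: C, bond orders sum to 4 (valence 4) → 0 H
  atom 3: C, bond orders sum to 3 (valence 4) → 1 H
  atom 4: C, bond orders sum to 4 (valence 4) → 0 H
  atom 5: C, bond orders sum to 4 (valence 4) → 0 H
  atom 6: O, bond orders sum to 2 (valence 2) → 0 H
  atom 7: O, bond orders sum to 1 (valence 2) → 1 H
  atom 8: C, bond orders sum to 4 (valence 4) → 0 H
  atom 9: O, bond orders sum to 2 (valence 2) → 0 H
  atom 10: C, bond orders sum to 1 (valence 4) → 3 H
  atom 11: C, bond orders sum to 4 (valence 4) → 0 H
  atom 12: C, bond orders sum to 1 (valence 4) → 3 H
  atom 13: C, bond orders sum to 4 (valence 4) → 0 H
  atom 14: O, bond orders sum to 1 (valence 2) → 1 H
Totals → C:9, H:10, O:5.
In Hill order: C9H10O5.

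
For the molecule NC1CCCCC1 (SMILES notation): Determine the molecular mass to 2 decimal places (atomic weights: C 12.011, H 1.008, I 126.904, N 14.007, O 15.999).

First, the molecular formula is C6H13N (counting implicit H from valence).
  C: 6 × 12.011 = 72.066
  H: 13 × 1.008 = 13.104
  N: 1 × 14.007 = 14.007
Sum: 6×12.011 + 13×1.008 + 1×14.007 = 99.177 → 99.18 g/mol.

99.18 g/mol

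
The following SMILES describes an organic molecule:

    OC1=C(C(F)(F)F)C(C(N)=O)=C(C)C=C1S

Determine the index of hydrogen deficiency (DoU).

5

Degree of unsaturation = (number of rings) + (number of π bonds).
Ring closures in the SMILES: 1.
π bonds: 4 double bonds (each 1 DoU) → 4 DoU from unsaturation.
Total DoU = 1 + 4 = 5.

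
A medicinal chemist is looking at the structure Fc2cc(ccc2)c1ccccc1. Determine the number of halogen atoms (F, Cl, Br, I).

1

Halogen atoms appear at heavy-atom position 1 (1×F).
Halogen count: 1.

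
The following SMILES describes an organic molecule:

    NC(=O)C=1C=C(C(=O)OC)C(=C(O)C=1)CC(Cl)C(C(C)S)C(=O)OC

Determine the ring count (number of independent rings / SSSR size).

In SMILES, each pair of matching ring-closure digits denotes one ring-closing bond; the number of such bonds equals the number of independent rings.
Ring-closure bonds here: 1.

1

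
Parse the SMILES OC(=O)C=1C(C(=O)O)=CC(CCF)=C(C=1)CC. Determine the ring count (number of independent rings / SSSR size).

In SMILES, each pair of matching ring-closure digits denotes one ring-closing bond; the number of such bonds equals the number of independent rings.
Ring-closure bonds here: 1.

1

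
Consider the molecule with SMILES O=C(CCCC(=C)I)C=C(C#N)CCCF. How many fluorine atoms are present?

1

Scan the SMILES for F atoms (remember two-letter symbols like Cl and Br are single atoms).
Fluorine count: 1.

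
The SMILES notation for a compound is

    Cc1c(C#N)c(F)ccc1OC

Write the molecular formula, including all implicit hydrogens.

C9H8FNO

Walk through each heavy atom and fill implicit hydrogens from standard valence (C 4, N 3, O 2, S 2, halogen 1); for lowercase aromatic atoms, an aromatic c carries 1 H when it has two neighbours and 0 H with three, and aromatic n carries 0 H:
  atom 1: C, bond orders sum to 1 (valence 4) → 3 H
  atom 2: aromatic c, 3 neighbours → 0 H
  atom 3: aromatic c, 3 neighbours → 0 H
  atom 4: C, bond orders sum to 4 (valence 4) → 0 H
  atom 5: N, bond orders sum to 3 (valence 3) → 0 H
  atom 6: aromatic c, 3 neighbours → 0 H
  atom 7: F (halogen, monovalent) → 0 H
  atom 8: aromatic c, 2 neighbours → 1 H
  atom 9: aromatic c, 2 neighbours → 1 H
  atom 10: aromatic c, 3 neighbours → 0 H
  atom 11: O, bond orders sum to 2 (valence 2) → 0 H
  atom 12: C, bond orders sum to 1 (valence 4) → 3 H
Totals → C:9, H:8, F:1, N:1, O:1.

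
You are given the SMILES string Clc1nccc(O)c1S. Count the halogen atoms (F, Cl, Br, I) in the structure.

Halogen atoms appear at heavy-atom position 1 (1×Cl).
Other groups present: 1 hydroxyl, 1 thiol.
Halogen count: 1.

1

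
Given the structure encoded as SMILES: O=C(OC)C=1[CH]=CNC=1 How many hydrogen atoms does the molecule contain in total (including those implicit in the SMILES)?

Walk through each heavy atom and fill implicit hydrogens from standard valence (C 4, N 3, O 2, S 2, halogen 1):
  atom 1: O, bond orders sum to 2 (valence 2) → 0 H
  atom 2: C, bond orders sum to 4 (valence 4) → 0 H
  atom 3: O, bond orders sum to 2 (valence 2) → 0 H
  atom 4: C, bond orders sum to 1 (valence 4) → 3 H
  atom 5: C, bond orders sum to 4 (valence 4) → 0 H
  atom 6: C with explicit H count 1
  atom 7: C, bond orders sum to 3 (valence 4) → 1 H
  atom 8: N, bond orders sum to 2 (valence 3) → 1 H
  atom 9: C, bond orders sum to 3 (valence 4) → 1 H
Total hydrogens: 7.

7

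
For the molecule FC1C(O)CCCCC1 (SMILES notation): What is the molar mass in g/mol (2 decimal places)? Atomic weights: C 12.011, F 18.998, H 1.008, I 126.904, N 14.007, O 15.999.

132.18 g/mol

First, the molecular formula is C7H13FO (counting implicit H from valence).
  C: 7 × 12.011 = 84.077
  F: 1 × 18.998 = 18.998
  H: 13 × 1.008 = 13.104
  O: 1 × 15.999 = 15.999
Sum: 7×12.011 + 1×18.998 + 13×1.008 + 1×15.999 = 132.178 → 132.18 g/mol.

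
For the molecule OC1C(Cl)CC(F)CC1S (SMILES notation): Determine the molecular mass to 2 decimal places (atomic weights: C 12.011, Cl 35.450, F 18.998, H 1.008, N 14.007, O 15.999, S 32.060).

First, the molecular formula is C6H10ClFOS (counting implicit H from valence).
  C: 6 × 12.011 = 72.066
  Cl: 1 × 35.450 = 35.450
  F: 1 × 18.998 = 18.998
  H: 10 × 1.008 = 10.080
  O: 1 × 15.999 = 15.999
  S: 1 × 32.060 = 32.060
Sum: 6×12.011 + 1×35.450 + 1×18.998 + 10×1.008 + 1×15.999 + 1×32.060 = 184.653 → 184.65 g/mol.

184.65 g/mol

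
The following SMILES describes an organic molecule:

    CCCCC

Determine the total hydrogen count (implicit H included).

Walk through each heavy atom and fill implicit hydrogens from standard valence (C 4, N 3, O 2, S 2, halogen 1):
  atom 1: C, bond orders sum to 1 (valence 4) → 3 H
  atom 2: C, bond orders sum to 2 (valence 4) → 2 H
  atom 3: C, bond orders sum to 2 (valence 4) → 2 H
  atom 4: C, bond orders sum to 2 (valence 4) → 2 H
  atom 5: C, bond orders sum to 1 (valence 4) → 3 H
Total hydrogens: 12.

12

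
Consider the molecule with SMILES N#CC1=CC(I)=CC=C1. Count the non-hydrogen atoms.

Every atom symbol written in the SMILES (organic subset) is one heavy atom; implicit H are not written.
Heavy atoms by element → C:7, I:1, N:1.
Total: 9.

9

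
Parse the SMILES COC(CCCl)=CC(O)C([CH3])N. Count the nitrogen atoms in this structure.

1

Scan the SMILES for N atoms (remember two-letter symbols like Cl and Br are single atoms).
Nitrogen count: 1.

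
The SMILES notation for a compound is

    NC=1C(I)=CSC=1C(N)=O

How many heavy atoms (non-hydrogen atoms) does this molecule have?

Every atom symbol written in the SMILES (organic subset) is one heavy atom; implicit H are not written.
Heavy atoms by element → C:5, I:1, N:2, O:1, S:1.
Total: 10.

10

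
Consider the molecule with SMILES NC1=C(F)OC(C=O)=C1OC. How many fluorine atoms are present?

1

Scan the SMILES for F atoms (remember two-letter symbols like Cl and Br are single atoms).
Fluorine count: 1.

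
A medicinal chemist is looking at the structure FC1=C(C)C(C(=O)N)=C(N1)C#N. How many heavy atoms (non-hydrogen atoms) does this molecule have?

Every atom symbol written in the SMILES (organic subset) is one heavy atom; implicit H are not written.
Heavy atoms by element → C:7, F:1, N:3, O:1.
Total: 12.

12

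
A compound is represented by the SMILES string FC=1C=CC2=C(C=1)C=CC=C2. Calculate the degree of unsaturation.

Degree of unsaturation = (number of rings) + (number of π bonds).
Ring closures in the SMILES: 2.
π bonds: 5 double bonds (each 1 DoU) → 5 DoU from unsaturation.
Total DoU = 2 + 5 = 7.

7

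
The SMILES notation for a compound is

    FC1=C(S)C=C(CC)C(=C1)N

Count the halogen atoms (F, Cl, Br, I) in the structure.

1

Halogen atoms appear at heavy-atom position 1 (1×F).
Other groups present: 1 primary amine, 1 thiol.
Halogen count: 1.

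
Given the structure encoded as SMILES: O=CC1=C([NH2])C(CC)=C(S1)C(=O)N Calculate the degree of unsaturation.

5

Molecular formula: C8H10N2O2S.
DoU = (2C + 2 + N − H − X) / 2, where X is the halogen count and O/S are ignored.
    = (2·8 + 2 + 2 − 10 − 0) / 2 = 10 / 2 = 5.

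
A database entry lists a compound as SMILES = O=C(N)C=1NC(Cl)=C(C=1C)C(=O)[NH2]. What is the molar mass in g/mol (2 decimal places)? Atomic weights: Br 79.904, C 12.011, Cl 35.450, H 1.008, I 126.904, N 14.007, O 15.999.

201.61 g/mol

First, the molecular formula is C7H8ClN3O2 (counting implicit H from valence).
  C: 7 × 12.011 = 84.077
  Cl: 1 × 35.450 = 35.450
  H: 8 × 1.008 = 8.064
  N: 3 × 14.007 = 42.021
  O: 2 × 15.999 = 31.998
Sum: 7×12.011 + 1×35.450 + 8×1.008 + 3×14.007 + 2×15.999 = 201.610 → 201.61 g/mol.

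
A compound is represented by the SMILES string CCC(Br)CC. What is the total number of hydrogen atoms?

11

Walk through each heavy atom and fill implicit hydrogens from standard valence (C 4, N 3, O 2, S 2, halogen 1):
  atom 1: C, bond orders sum to 1 (valence 4) → 3 H
  atom 2: C, bond orders sum to 2 (valence 4) → 2 H
  atom 3: C, bond orders sum to 3 (valence 4) → 1 H
  atom 4: Br (halogen, monovalent) → 0 H
  atom 5: C, bond orders sum to 2 (valence 4) → 2 H
  atom 6: C, bond orders sum to 1 (valence 4) → 3 H
Total hydrogens: 11.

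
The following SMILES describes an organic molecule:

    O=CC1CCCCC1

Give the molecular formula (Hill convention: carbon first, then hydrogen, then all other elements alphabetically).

Walk through each heavy atom and fill implicit hydrogens from standard valence (C 4, N 3, O 2, S 2, halogen 1):
  atom 1: O, bond orders sum to 2 (valence 2) → 0 H
  atom 2: C, bond orders sum to 3 (valence 4) → 1 H
  atom 3: C, bond orders sum to 3 (valence 4) → 1 H
  atom 4: C, bond orders sum to 2 (valence 4) → 2 H
  atom 5: C, bond orders sum to 2 (valence 4) → 2 H
  atom 6: C, bond orders sum to 2 (valence 4) → 2 H
  atom 7: C, bond orders sum to 2 (valence 4) → 2 H
  atom 8: C, bond orders sum to 2 (valence 4) → 2 H
Totals → C:7, H:12, O:1.
In Hill order: C7H12O.

C7H12O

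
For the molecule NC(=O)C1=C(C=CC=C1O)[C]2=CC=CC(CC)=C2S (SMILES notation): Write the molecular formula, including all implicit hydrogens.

Walk through each heavy atom and fill implicit hydrogens from standard valence (C 4, N 3, O 2, S 2, halogen 1):
  atom 1: N, bond orders sum to 1 (valence 3) → 2 H
  atom 2: C, bond orders sum to 4 (valence 4) → 0 H
  atom 3: O, bond orders sum to 2 (valence 2) → 0 H
  atom 4: C, bond orders sum to 4 (valence 4) → 0 H
  atom 5: C, bond orders sum to 4 (valence 4) → 0 H
  atom 6: C, bond orders sum to 3 (valence 4) → 1 H
  atom 7: C, bond orders sum to 3 (valence 4) → 1 H
  atom 8: C, bond orders sum to 3 (valence 4) → 1 H
  atom 9: C, bond orders sum to 4 (valence 4) → 0 H
  atom 10: O, bond orders sum to 1 (valence 2) → 1 H
  atom 11: C with explicit H count 0
  atom 12: C, bond orders sum to 3 (valence 4) → 1 H
  atom 13: C, bond orders sum to 3 (valence 4) → 1 H
  atom 14: C, bond orders sum to 3 (valence 4) → 1 H
  atom 15: C, bond orders sum to 4 (valence 4) → 0 H
  atom 16: C, bond orders sum to 2 (valence 4) → 2 H
  atom 17: C, bond orders sum to 1 (valence 4) → 3 H
  atom 18: C, bond orders sum to 4 (valence 4) → 0 H
  atom 19: S, bond orders sum to 1 (valence 2) → 1 H
Totals → C:15, H:15, N:1, O:2, S:1.
In Hill order: C15H15NO2S.

C15H15NO2S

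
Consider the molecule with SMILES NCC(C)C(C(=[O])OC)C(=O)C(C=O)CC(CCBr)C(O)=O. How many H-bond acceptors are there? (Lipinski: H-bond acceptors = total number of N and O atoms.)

N atoms: 1; O atoms: 6.
Lipinski HBA = 1 + 6 = 7.

7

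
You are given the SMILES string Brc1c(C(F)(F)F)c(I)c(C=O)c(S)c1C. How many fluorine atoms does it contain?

Scan the SMILES for F atoms (remember two-letter symbols like Cl and Br are single atoms).
Fluorine count: 3.

3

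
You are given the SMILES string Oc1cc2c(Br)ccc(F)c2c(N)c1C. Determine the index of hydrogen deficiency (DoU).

Molecular formula: C11H9BrFNO.
DoU = (2C + 2 + N − H − X) / 2, where X is the halogen count and O/S are ignored.
    = (2·11 + 2 + 1 − 9 − 2) / 2 = 14 / 2 = 7.

7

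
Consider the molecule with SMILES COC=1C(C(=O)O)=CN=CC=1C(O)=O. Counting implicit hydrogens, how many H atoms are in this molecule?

Walk through each heavy atom and fill implicit hydrogens from standard valence (C 4, N 3, O 2, S 2, halogen 1):
  atom 1: C, bond orders sum to 1 (valence 4) → 3 H
  atom 2: O, bond orders sum to 2 (valence 2) → 0 H
  atom 3: C, bond orders sum to 4 (valence 4) → 0 H
  atom 4: C, bond orders sum to 4 (valence 4) → 0 H
  atom 5: C, bond orders sum to 4 (valence 4) → 0 H
  atom 6: O, bond orders sum to 2 (valence 2) → 0 H
  atom 7: O, bond orders sum to 1 (valence 2) → 1 H
  atom 8: C, bond orders sum to 3 (valence 4) → 1 H
  atom 9: N, bond orders sum to 3 (valence 3) → 0 H
  atom 10: C, bond orders sum to 3 (valence 4) → 1 H
  atom 11: C, bond orders sum to 4 (valence 4) → 0 H
  atom 12: C, bond orders sum to 4 (valence 4) → 0 H
  atom 13: O, bond orders sum to 1 (valence 2) → 1 H
  atom 14: O, bond orders sum to 2 (valence 2) → 0 H
Total hydrogens: 7.

7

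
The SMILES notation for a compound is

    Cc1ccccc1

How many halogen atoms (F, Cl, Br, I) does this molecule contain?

Scan the SMILES for the halogen motif — none present.

0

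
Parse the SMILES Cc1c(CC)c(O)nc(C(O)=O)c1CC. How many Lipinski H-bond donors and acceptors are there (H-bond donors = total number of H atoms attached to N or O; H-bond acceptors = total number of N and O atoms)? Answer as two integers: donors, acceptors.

Donors: find every N or O and count the H atoms it carries.
  atom 7 (O): bond orders sum to 1 → 1 H
  atom 8 (N): bond orders sum to 3 → 0 H
  atom 11 (O): bond orders sum to 1 → 1 H
  atom 12 (O): bond orders sum to 2 → 0 H
Lipinski HBD = 2.
Acceptors: N atoms = 1, O atoms = 3 → HBA = 4.

2, 4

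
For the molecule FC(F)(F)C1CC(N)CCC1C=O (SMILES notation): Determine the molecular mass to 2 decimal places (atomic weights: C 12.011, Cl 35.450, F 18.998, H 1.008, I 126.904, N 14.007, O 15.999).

195.18 g/mol

First, the molecular formula is C8H12F3NO (counting implicit H from valence).
  C: 8 × 12.011 = 96.088
  F: 3 × 18.998 = 56.994
  H: 12 × 1.008 = 12.096
  N: 1 × 14.007 = 14.007
  O: 1 × 15.999 = 15.999
Sum: 8×12.011 + 3×18.998 + 12×1.008 + 1×14.007 + 1×15.999 = 195.184 → 195.18 g/mol.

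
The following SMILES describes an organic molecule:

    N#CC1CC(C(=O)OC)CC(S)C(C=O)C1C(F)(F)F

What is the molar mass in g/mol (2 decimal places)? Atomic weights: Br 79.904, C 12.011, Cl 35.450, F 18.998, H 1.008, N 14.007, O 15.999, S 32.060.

309.30 g/mol

First, the molecular formula is C12H14F3NO3S (counting implicit H from valence).
  C: 12 × 12.011 = 144.132
  F: 3 × 18.998 = 56.994
  H: 14 × 1.008 = 14.112
  N: 1 × 14.007 = 14.007
  O: 3 × 15.999 = 47.997
  S: 1 × 32.060 = 32.060
Sum: 12×12.011 + 3×18.998 + 14×1.008 + 1×14.007 + 3×15.999 + 1×32.060 = 309.302 → 309.30 g/mol.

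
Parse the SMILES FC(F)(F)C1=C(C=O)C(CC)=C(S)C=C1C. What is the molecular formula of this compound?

C11H11F3OS

Walk through each heavy atom and fill implicit hydrogens from standard valence (C 4, N 3, O 2, S 2, halogen 1):
  atom 1: F (halogen, monovalent) → 0 H
  atom 2: C, bond orders sum to 4 (valence 4) → 0 H
  atom 3: F (halogen, monovalent) → 0 H
  atom 4: F (halogen, monovalent) → 0 H
  atom 5: C, bond orders sum to 4 (valence 4) → 0 H
  atom 6: C, bond orders sum to 4 (valence 4) → 0 H
  atom 7: C, bond orders sum to 3 (valence 4) → 1 H
  atom 8: O, bond orders sum to 2 (valence 2) → 0 H
  atom 9: C, bond orders sum to 4 (valence 4) → 0 H
  atom 10: C, bond orders sum to 2 (valence 4) → 2 H
  atom 11: C, bond orders sum to 1 (valence 4) → 3 H
  atom 12: C, bond orders sum to 4 (valence 4) → 0 H
  atom 13: S, bond orders sum to 1 (valence 2) → 1 H
  atom 14: C, bond orders sum to 3 (valence 4) → 1 H
  atom 15: C, bond orders sum to 4 (valence 4) → 0 H
  atom 16: C, bond orders sum to 1 (valence 4) → 3 H
Totals → C:11, H:11, F:3, O:1, S:1.
In Hill order: C11H11F3OS.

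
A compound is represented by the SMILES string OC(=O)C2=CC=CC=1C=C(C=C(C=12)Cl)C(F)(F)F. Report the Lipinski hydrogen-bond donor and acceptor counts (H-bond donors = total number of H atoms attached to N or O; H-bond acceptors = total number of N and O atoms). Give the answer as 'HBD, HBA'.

1, 2

Donors: find every N or O and count the H atoms it carries.
  atom 1 (O): bond orders sum to 1 → 1 H
  atom 3 (O): bond orders sum to 2 → 0 H
Lipinski HBD = 1.
Acceptors: N atoms = 0, O atoms = 2 → HBA = 2.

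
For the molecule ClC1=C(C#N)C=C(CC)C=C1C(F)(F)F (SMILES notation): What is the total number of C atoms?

Count every carbon token in the SMILES (each C, including those in ring-closure positions and inside branches).
Carbon count: 10.

10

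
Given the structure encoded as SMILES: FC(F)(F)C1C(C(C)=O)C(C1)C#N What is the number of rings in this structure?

1

In SMILES, each pair of matching ring-closure digits denotes one ring-closing bond; the number of such bonds equals the number of independent rings.
Ring-closure bonds here: 1.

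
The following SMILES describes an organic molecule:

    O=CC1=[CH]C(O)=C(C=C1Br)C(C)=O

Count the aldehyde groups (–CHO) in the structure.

The aldehyde motif appears at heavy-atom position 2 in the SMILES.
Other groups present: 1 hydroxyl, 1 ketone.
Aldehyde count: 1.

1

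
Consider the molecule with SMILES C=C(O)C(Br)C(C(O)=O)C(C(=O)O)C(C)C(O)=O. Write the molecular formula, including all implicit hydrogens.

C10H13BrO7

Walk through each heavy atom and fill implicit hydrogens from standard valence (C 4, N 3, O 2, S 2, halogen 1):
  atom 1: C, bond orders sum to 2 (valence 4) → 2 H
  atom 2: C, bond orders sum to 4 (valence 4) → 0 H
  atom 3: O, bond orders sum to 1 (valence 2) → 1 H
  atom 4: C, bond orders sum to 3 (valence 4) → 1 H
  atom 5: Br (halogen, monovalent) → 0 H
  atom 6: C, bond orders sum to 3 (valence 4) → 1 H
  atom 7: C, bond orders sum to 4 (valence 4) → 0 H
  atom 8: O, bond orders sum to 1 (valence 2) → 1 H
  atom 9: O, bond orders sum to 2 (valence 2) → 0 H
  atom 10: C, bond orders sum to 3 (valence 4) → 1 H
  atom 11: C, bond orders sum to 4 (valence 4) → 0 H
  atom 12: O, bond orders sum to 2 (valence 2) → 0 H
  atom 13: O, bond orders sum to 1 (valence 2) → 1 H
  atom 14: C, bond orders sum to 3 (valence 4) → 1 H
  atom 15: C, bond orders sum to 1 (valence 4) → 3 H
  atom 16: C, bond orders sum to 4 (valence 4) → 0 H
  atom 17: O, bond orders sum to 1 (valence 2) → 1 H
  atom 18: O, bond orders sum to 2 (valence 2) → 0 H
Totals → C:10, H:13, Br:1, O:7.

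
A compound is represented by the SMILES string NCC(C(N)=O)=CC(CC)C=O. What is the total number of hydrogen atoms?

14

Walk through each heavy atom and fill implicit hydrogens from standard valence (C 4, N 3, O 2, S 2, halogen 1):
  atom 1: N, bond orders sum to 1 (valence 3) → 2 H
  atom 2: C, bond orders sum to 2 (valence 4) → 2 H
  atom 3: C, bond orders sum to 4 (valence 4) → 0 H
  atom 4: C, bond orders sum to 4 (valence 4) → 0 H
  atom 5: N, bond orders sum to 1 (valence 3) → 2 H
  atom 6: O, bond orders sum to 2 (valence 2) → 0 H
  atom 7: C, bond orders sum to 3 (valence 4) → 1 H
  atom 8: C, bond orders sum to 3 (valence 4) → 1 H
  atom 9: C, bond orders sum to 2 (valence 4) → 2 H
  atom 10: C, bond orders sum to 1 (valence 4) → 3 H
  atom 11: C, bond orders sum to 3 (valence 4) → 1 H
  atom 12: O, bond orders sum to 2 (valence 2) → 0 H
Total hydrogens: 14.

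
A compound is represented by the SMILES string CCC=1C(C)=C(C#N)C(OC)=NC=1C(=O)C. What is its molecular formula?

C12H14N2O2

Walk through each heavy atom and fill implicit hydrogens from standard valence (C 4, N 3, O 2, S 2, halogen 1):
  atom 1: C, bond orders sum to 1 (valence 4) → 3 H
  atom 2: C, bond orders sum to 2 (valence 4) → 2 H
  atom 3: C, bond orders sum to 4 (valence 4) → 0 H
  atom 4: C, bond orders sum to 4 (valence 4) → 0 H
  atom 5: C, bond orders sum to 1 (valence 4) → 3 H
  atom 6: C, bond orders sum to 4 (valence 4) → 0 H
  atom 7: C, bond orders sum to 4 (valence 4) → 0 H
  atom 8: N, bond orders sum to 3 (valence 3) → 0 H
  atom 9: C, bond orders sum to 4 (valence 4) → 0 H
  atom 10: O, bond orders sum to 2 (valence 2) → 0 H
  atom 11: C, bond orders sum to 1 (valence 4) → 3 H
  atom 12: N, bond orders sum to 3 (valence 3) → 0 H
  atom 13: C, bond orders sum to 4 (valence 4) → 0 H
  atom 14: C, bond orders sum to 4 (valence 4) → 0 H
  atom 15: O, bond orders sum to 2 (valence 2) → 0 H
  atom 16: C, bond orders sum to 1 (valence 4) → 3 H
Totals → C:12, H:14, N:2, O:2.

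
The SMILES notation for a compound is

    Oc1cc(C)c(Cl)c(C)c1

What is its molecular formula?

C8H9ClO

Walk through each heavy atom and fill implicit hydrogens from standard valence (C 4, N 3, O 2, S 2, halogen 1); for lowercase aromatic atoms, an aromatic c carries 1 H when it has two neighbours and 0 H with three, and aromatic n carries 0 H:
  atom 1: O, bond orders sum to 1 (valence 2) → 1 H
  atom 2: aromatic c, 3 neighbours → 0 H
  atom 3: aromatic c, 2 neighbours → 1 H
  atom 4: aromatic c, 3 neighbours → 0 H
  atom 5: C, bond orders sum to 1 (valence 4) → 3 H
  atom 6: aromatic c, 3 neighbours → 0 H
  atom 7: Cl (halogen, monovalent) → 0 H
  atom 8: aromatic c, 3 neighbours → 0 H
  atom 9: C, bond orders sum to 1 (valence 4) → 3 H
  atom 10: aromatic c, 2 neighbours → 1 H
Totals → C:8, H:9, Cl:1, O:1.
In Hill order: C8H9ClO.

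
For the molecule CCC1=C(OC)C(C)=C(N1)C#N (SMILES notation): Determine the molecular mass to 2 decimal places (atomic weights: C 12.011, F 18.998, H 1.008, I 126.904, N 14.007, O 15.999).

First, the molecular formula is C9H12N2O (counting implicit H from valence).
  C: 9 × 12.011 = 108.099
  H: 12 × 1.008 = 12.096
  N: 2 × 14.007 = 28.014
  O: 1 × 15.999 = 15.999
Sum: 9×12.011 + 12×1.008 + 2×14.007 + 1×15.999 = 164.208 → 164.21 g/mol.

164.21 g/mol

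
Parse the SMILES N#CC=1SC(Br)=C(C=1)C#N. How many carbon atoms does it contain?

6

Count every carbon token in the SMILES (each C, including those in ring-closure positions and inside branches).
Carbon count: 6.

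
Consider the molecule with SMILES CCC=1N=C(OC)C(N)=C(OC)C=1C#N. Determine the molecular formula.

C10H13N3O2

Walk through each heavy atom and fill implicit hydrogens from standard valence (C 4, N 3, O 2, S 2, halogen 1):
  atom 1: C, bond orders sum to 1 (valence 4) → 3 H
  atom 2: C, bond orders sum to 2 (valence 4) → 2 H
  atom 3: C, bond orders sum to 4 (valence 4) → 0 H
  atom 4: N, bond orders sum to 3 (valence 3) → 0 H
  atom 5: C, bond orders sum to 4 (valence 4) → 0 H
  atom 6: O, bond orders sum to 2 (valence 2) → 0 H
  atom 7: C, bond orders sum to 1 (valence 4) → 3 H
  atom 8: C, bond orders sum to 4 (valence 4) → 0 H
  atom 9: N, bond orders sum to 1 (valence 3) → 2 H
  atom 10: C, bond orders sum to 4 (valence 4) → 0 H
  atom 11: O, bond orders sum to 2 (valence 2) → 0 H
  atom 12: C, bond orders sum to 1 (valence 4) → 3 H
  atom 13: C, bond orders sum to 4 (valence 4) → 0 H
  atom 14: C, bond orders sum to 4 (valence 4) → 0 H
  atom 15: N, bond orders sum to 3 (valence 3) → 0 H
Totals → C:10, H:13, N:3, O:2.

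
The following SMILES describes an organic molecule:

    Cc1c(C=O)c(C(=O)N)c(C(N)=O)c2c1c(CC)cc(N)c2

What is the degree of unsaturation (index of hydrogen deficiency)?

Molecular formula: C16H17N3O3.
DoU = (2C + 2 + N − H − X) / 2, where X is the halogen count and O/S are ignored.
    = (2·16 + 2 + 3 − 17 − 0) / 2 = 20 / 2 = 10.

10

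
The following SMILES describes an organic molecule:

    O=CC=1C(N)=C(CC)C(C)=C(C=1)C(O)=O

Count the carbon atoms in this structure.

11

Count every carbon token in the SMILES (each C, including those in ring-closure positions and inside branches).
Carbon count: 11.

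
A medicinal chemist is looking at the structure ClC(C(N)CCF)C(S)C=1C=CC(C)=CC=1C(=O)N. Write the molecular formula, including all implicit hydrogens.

Walk through each heavy atom and fill implicit hydrogens from standard valence (C 4, N 3, O 2, S 2, halogen 1):
  atom 1: Cl (halogen, monovalent) → 0 H
  atom 2: C, bond orders sum to 3 (valence 4) → 1 H
  atom 3: C, bond orders sum to 3 (valence 4) → 1 H
  atom 4: N, bond orders sum to 1 (valence 3) → 2 H
  atom 5: C, bond orders sum to 2 (valence 4) → 2 H
  atom 6: C, bond orders sum to 2 (valence 4) → 2 H
  atom 7: F (halogen, monovalent) → 0 H
  atom 8: C, bond orders sum to 3 (valence 4) → 1 H
  atom 9: S, bond orders sum to 1 (valence 2) → 1 H
  atom 10: C, bond orders sum to 4 (valence 4) → 0 H
  atom 11: C, bond orders sum to 3 (valence 4) → 1 H
  atom 12: C, bond orders sum to 3 (valence 4) → 1 H
  atom 13: C, bond orders sum to 4 (valence 4) → 0 H
  atom 14: C, bond orders sum to 1 (valence 4) → 3 H
  atom 15: C, bond orders sum to 3 (valence 4) → 1 H
  atom 16: C, bond orders sum to 4 (valence 4) → 0 H
  atom 17: C, bond orders sum to 4 (valence 4) → 0 H
  atom 18: O, bond orders sum to 2 (valence 2) → 0 H
  atom 19: N, bond orders sum to 1 (valence 3) → 2 H
Totals → C:13, H:18, Cl:1, F:1, N:2, O:1, S:1.

C13H18ClFN2OS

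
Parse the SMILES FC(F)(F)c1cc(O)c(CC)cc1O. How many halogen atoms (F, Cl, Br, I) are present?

Halogen atoms appear at heavy-atom positions 1, 3, 4 (3×F).
Other groups present: 2 hydroxyl.
Halogen count: 3.

3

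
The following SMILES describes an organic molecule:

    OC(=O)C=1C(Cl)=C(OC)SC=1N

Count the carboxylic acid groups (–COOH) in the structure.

1

The carboxylic acid motif appears at heavy-atom position 2 in the SMILES.
Other groups present: 1 ether, 1 primary amine.
Carboxylic acid count: 1.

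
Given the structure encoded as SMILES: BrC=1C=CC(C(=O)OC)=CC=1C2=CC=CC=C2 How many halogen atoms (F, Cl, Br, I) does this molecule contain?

1

Halogen atoms appear at heavy-atom position 1 (1×Br).
Other groups present: 1 ester.
Halogen count: 1.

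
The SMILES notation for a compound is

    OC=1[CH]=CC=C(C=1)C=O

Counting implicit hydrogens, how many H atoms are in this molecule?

6

Walk through each heavy atom and fill implicit hydrogens from standard valence (C 4, N 3, O 2, S 2, halogen 1):
  atom 1: O, bond orders sum to 1 (valence 2) → 1 H
  atom 2: C, bond orders sum to 4 (valence 4) → 0 H
  atom 3: C with explicit H count 1
  atom 4: C, bond orders sum to 3 (valence 4) → 1 H
  atom 5: C, bond orders sum to 3 (valence 4) → 1 H
  atom 6: C, bond orders sum to 4 (valence 4) → 0 H
  atom 7: C, bond orders sum to 3 (valence 4) → 1 H
  atom 8: C, bond orders sum to 3 (valence 4) → 1 H
  atom 9: O, bond orders sum to 2 (valence 2) → 0 H
Total hydrogens: 6.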